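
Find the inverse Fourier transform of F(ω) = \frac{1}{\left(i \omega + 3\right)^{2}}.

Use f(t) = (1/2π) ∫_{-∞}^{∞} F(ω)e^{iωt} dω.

f(t) = t e^{- 3 t} u\left(t\right)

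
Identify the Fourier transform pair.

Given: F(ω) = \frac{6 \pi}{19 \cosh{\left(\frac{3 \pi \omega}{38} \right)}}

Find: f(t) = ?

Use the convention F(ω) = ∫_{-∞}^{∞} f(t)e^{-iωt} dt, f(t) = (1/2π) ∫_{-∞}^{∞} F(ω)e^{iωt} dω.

f(t) = \frac{4}{e^{\frac{19 t}{3}} + e^{- \frac{19 t}{3}}}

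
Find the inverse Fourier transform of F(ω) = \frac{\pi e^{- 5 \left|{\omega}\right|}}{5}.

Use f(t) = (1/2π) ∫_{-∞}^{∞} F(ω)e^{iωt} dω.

f(t) = \frac{1}{t^{2} + 25}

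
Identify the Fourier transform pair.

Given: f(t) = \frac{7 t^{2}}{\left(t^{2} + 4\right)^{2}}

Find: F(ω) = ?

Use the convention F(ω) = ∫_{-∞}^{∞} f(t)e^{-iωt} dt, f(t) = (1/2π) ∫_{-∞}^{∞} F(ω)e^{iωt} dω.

F(ω) = \frac{7 \pi \left(1 - 2 \left|{\omega}\right|\right) e^{- 2 \left|{\omega}\right|}}{4}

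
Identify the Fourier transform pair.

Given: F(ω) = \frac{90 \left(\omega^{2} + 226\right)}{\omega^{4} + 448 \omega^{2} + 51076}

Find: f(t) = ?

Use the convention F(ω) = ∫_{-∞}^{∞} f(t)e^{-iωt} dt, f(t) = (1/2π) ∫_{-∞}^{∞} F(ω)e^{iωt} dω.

f(t) = 3 e^{- 15 \left|{t}\right|} \cos{\left(\left|{t}\right| \right)}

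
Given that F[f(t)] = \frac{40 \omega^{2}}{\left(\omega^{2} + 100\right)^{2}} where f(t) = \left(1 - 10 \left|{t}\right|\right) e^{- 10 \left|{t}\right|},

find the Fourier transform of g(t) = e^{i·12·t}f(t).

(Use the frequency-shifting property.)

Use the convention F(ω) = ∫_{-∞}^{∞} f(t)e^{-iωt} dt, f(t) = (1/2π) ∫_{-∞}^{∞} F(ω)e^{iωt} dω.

F[g](ω) = \frac{40 \left(\omega - 12\right)^{2}}{\left(\left(\omega - 12\right)^{2} + 100\right)^{2}}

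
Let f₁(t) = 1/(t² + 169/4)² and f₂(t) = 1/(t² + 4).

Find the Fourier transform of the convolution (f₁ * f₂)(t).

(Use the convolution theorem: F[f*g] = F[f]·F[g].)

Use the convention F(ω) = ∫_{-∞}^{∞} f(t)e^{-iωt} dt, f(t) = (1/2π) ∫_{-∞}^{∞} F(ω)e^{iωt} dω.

F[f₁*f₂](ω) = \frac{\pi^{2} \left(13 \left|{\omega}\right| + 2\right) e^{- \frac{17 \left|{\omega}\right|}{2}}}{2197}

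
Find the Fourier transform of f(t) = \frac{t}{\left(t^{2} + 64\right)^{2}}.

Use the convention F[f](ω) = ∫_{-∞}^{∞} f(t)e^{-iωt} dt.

F(ω) = - \frac{i \pi \omega e^{- 8 \left|{\omega}\right|}}{16}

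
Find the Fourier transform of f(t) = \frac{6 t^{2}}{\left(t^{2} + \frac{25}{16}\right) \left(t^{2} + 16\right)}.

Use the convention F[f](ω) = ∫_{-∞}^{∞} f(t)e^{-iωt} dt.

F(ω) = \frac{128 \pi e^{- 4 \left|{\omega}\right|}}{77} - \frac{40 \pi e^{- \frac{5 \left|{\omega}\right|}{4}}}{77}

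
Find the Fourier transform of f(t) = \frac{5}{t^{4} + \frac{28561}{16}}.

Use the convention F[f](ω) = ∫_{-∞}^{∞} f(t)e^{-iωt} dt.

F(ω) = \frac{40 \pi e^{- \frac{13 \sqrt{2} \left|{\omega}\right|}{4}} \sin{\left(\frac{13 \sqrt{2} \left|{\omega}\right|}{4} + \frac{\pi}{4} \right)}}{2197}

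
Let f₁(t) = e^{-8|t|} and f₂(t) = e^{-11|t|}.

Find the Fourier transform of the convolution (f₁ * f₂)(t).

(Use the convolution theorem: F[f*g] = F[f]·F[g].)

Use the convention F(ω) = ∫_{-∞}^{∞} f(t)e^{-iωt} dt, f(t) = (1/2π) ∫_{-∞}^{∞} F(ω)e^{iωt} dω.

F[f₁*f₂](ω) = \frac{352}{\left(\omega^{2} + 64\right) \left(\omega^{2} + 121\right)}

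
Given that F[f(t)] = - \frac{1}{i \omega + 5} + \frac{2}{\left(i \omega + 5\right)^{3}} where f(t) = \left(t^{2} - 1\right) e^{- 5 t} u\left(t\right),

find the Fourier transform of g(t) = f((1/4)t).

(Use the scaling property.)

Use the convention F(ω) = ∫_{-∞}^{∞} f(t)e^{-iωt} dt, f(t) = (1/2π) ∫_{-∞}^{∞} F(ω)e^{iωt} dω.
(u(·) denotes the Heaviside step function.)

F[g](ω) = \frac{4 \left(8 i \omega - \left(4 i \omega + 5\right)^{3} + 10\right)}{\left(4 i \omega + 5\right)^{4}}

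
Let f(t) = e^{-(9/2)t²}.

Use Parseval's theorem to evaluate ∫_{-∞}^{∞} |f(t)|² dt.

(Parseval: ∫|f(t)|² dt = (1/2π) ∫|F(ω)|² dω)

∫|f(t)|² dt = \frac{\sqrt{\pi}}{3}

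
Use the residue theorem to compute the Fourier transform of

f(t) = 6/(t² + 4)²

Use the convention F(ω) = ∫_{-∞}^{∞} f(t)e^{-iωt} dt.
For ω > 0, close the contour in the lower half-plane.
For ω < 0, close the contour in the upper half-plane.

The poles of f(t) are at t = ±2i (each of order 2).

Let g(z) = f(z)e^{-iωz}; for large |z| the factor e^{-iωz} decays in the lower half-plane when ω > 0 and in the upper half-plane when ω < 0.

Case ω > 0 (lower half-plane, clockwise contour ⇒ F(ω) = -2πi·ΣRes):
  Res_{z = - 2 i} g(z) = \frac{3 i \left(2 \omega + 1\right) e^{- 2 \omega}}{16} (pole of order 2)
  F(ω) = -2πi·ΣRes = \frac{3 \pi \left(2 \omega + 1\right) e^{- 2 \omega}}{8}

Case ω < 0 (upper half-plane, counterclockwise contour ⇒ F(ω) = +2πi·ΣRes):
  Res_{z = 2 i} g(z) = \frac{3 i \left(2 \omega - 1\right) e^{2 \omega}}{16} (pole of order 2)
  F(ω) = 2πi·ΣRes = \frac{3 \pi \left(1 - 2 \omega\right) e^{2 \omega}}{8}

Both cases combine into a single formula in |ω|:

F(ω) = \frac{3 \pi \left(2 \left|{\omega}\right| + 1\right) e^{- 2 \left|{\omega}\right|}}{8}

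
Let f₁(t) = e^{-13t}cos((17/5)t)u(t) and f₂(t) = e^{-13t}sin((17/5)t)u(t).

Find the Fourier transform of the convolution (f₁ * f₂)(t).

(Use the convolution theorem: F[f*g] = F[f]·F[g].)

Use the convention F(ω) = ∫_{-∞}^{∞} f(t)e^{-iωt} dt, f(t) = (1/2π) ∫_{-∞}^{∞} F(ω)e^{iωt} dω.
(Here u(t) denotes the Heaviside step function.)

F[f₁*f₂](ω) = \frac{2125 \left(i \omega + 13\right)}{\left(25 \left(i \omega + 13\right)^{2} + 289\right)^{2}}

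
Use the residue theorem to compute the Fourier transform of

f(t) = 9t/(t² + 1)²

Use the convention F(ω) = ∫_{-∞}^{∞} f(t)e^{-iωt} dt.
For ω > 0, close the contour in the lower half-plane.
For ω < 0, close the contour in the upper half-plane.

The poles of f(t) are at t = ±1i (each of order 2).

Let g(z) = f(z)e^{-iωz}; for large |z| the factor e^{-iωz} decays in the lower half-plane when ω > 0 and in the upper half-plane when ω < 0.

Case ω > 0 (lower half-plane, clockwise contour ⇒ F(ω) = -2πi·ΣRes):
  Res_{z = - i} g(z) = \frac{9 \omega e^{- \omega}}{4} (pole of order 2)
  F(ω) = -2πi·ΣRes = - \frac{9 i \pi \omega e^{- \omega}}{2}

Case ω < 0 (upper half-plane, counterclockwise contour ⇒ F(ω) = +2πi·ΣRes):
  Res_{z = i} g(z) = - \frac{9 \omega e^{\omega}}{4} (pole of order 2)
  F(ω) = 2πi·ΣRes = - \frac{9 i \pi \omega e^{\omega}}{2}

Both cases combine into a single formula in |ω|:

F(ω) = - \frac{9 i \pi \omega e^{- \left|{\omega}\right|}}{2}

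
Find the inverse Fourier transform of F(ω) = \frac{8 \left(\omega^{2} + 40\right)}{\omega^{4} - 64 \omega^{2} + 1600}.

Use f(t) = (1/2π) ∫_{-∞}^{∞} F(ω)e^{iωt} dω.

f(t) = 2 e^{- 2 \left|{t}\right|} \cos{\left(6 \left|{t}\right| \right)}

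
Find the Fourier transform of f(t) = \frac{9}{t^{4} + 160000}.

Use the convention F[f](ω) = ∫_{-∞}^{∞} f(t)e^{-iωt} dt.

F(ω) = \frac{9 \pi e^{- 10 \sqrt{2} \left|{\omega}\right|} \sin{\left(10 \sqrt{2} \left|{\omega}\right| + \frac{\pi}{4} \right)}}{8000}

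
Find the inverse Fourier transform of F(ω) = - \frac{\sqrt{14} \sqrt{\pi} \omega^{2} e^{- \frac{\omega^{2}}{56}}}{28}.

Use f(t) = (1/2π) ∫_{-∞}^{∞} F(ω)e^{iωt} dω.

f(t) = 7 \left(56 t^{2} - 2\right) e^{- 14 t^{2}}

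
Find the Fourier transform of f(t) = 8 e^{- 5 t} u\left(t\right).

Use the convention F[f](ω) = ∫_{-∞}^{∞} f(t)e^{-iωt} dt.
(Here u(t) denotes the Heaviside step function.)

F(ω) = \frac{8}{i \omega + 5}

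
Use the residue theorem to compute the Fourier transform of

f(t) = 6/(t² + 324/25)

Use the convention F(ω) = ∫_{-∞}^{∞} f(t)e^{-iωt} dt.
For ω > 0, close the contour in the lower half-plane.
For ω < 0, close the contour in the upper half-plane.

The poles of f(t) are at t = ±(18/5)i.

Let g(z) = f(z)e^{-iωz}; for large |z| the factor e^{-iωz} decays in the lower half-plane when ω > 0 and in the upper half-plane when ω < 0.

Case ω > 0 (lower half-plane, clockwise contour ⇒ F(ω) = -2πi·ΣRes):
  Res_{z = - \frac{18 i}{5}} g(z) = \frac{5 i e^{- \frac{18 \omega}{5}}}{6}
  F(ω) = -2πi·ΣRes = \frac{5 \pi e^{- \frac{18 \omega}{5}}}{3}

Case ω < 0 (upper half-plane, counterclockwise contour ⇒ F(ω) = +2πi·ΣRes):
  Res_{z = \frac{18 i}{5}} g(z) = - \frac{5 i e^{\frac{18 \omega}{5}}}{6}
  F(ω) = 2πi·ΣRes = \frac{5 \pi e^{\frac{18 \omega}{5}}}{3}

Both cases combine into a single formula in |ω|:

F(ω) = \frac{5 \pi e^{- \frac{18 \left|{\omega}\right|}{5}}}{3}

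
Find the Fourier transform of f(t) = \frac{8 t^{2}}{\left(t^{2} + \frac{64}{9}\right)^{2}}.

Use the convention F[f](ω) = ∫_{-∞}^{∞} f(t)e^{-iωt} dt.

F(ω) = \frac{\pi \left(3 - 8 \left|{\omega}\right|\right) e^{- \frac{8 \left|{\omega}\right|}{3}}}{2}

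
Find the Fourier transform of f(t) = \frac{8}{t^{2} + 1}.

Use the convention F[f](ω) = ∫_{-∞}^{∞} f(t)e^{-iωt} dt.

F(ω) = 8 \pi e^{- \left|{\omega}\right|}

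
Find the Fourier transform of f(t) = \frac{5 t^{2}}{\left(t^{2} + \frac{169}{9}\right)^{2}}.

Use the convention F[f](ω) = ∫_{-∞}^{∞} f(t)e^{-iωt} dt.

F(ω) = \frac{5 \pi \left(3 - 13 \left|{\omega}\right|\right) e^{- \frac{13 \left|{\omega}\right|}{3}}}{26}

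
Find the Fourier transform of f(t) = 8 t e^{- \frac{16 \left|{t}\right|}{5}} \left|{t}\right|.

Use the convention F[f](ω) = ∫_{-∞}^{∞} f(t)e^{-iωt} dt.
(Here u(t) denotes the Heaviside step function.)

F(ω) = \frac{20000 i \omega \left(25 \omega^{2} - 768\right)}{\left(25 \omega^{2} + 256\right)^{3}}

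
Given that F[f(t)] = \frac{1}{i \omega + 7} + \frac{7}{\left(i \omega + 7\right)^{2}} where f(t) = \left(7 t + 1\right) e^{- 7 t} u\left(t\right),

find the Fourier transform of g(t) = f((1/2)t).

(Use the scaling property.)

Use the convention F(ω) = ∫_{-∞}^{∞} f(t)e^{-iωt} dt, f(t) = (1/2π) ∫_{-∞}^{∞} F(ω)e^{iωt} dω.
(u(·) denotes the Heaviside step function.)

F[g](ω) = \frac{4 \left(- i \omega - 7\right)}{4 \omega^{2} - 28 i \omega - 49}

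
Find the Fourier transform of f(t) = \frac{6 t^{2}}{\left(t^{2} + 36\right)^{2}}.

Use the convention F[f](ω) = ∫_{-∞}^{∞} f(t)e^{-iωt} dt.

F(ω) = \frac{\pi \left(1 - 6 \left|{\omega}\right|\right) e^{- 6 \left|{\omega}\right|}}{2}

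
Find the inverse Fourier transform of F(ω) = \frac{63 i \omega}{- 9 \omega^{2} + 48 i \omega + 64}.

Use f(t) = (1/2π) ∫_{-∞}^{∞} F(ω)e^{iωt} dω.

f(t) = 7 \left(1 - \frac{8 t}{3}\right) e^{- \frac{8 t}{3}} u\left(t\right)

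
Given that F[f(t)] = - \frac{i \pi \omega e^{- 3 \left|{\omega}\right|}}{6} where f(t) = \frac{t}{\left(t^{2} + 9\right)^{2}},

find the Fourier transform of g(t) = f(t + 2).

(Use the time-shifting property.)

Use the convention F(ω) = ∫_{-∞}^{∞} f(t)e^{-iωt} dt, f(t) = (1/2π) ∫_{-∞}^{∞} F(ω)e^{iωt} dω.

F[g](ω) = - \frac{i \pi \omega e^{2 i \omega - 3 \left|{\omega}\right|}}{6}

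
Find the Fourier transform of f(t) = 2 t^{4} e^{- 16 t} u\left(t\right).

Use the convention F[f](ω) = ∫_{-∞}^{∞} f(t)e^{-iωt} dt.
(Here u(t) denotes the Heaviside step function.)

F(ω) = \frac{48}{\left(i \omega + 16\right)^{5}}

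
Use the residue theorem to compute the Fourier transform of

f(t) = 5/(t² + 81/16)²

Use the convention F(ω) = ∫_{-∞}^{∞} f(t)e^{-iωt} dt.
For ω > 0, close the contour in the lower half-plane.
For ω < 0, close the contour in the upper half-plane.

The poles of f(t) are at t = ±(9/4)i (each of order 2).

Let g(z) = f(z)e^{-iωz}; for large |z| the factor e^{-iωz} decays in the lower half-plane when ω > 0 and in the upper half-plane when ω < 0.

Case ω > 0 (lower half-plane, clockwise contour ⇒ F(ω) = -2πi·ΣRes):
  Res_{z = - \frac{9 i}{4}} g(z) = \frac{20 i \left(9 \omega + 4\right) e^{- \frac{9 \omega}{4}}}{729} (pole of order 2)
  F(ω) = -2πi·ΣRes = \frac{40 \pi \left(9 \omega + 4\right) e^{- \frac{9 \omega}{4}}}{729}

Case ω < 0 (upper half-plane, counterclockwise contour ⇒ F(ω) = +2πi·ΣRes):
  Res_{z = \frac{9 i}{4}} g(z) = \frac{20 i \left(9 \omega - 4\right) e^{\frac{9 \omega}{4}}}{729} (pole of order 2)
  F(ω) = 2πi·ΣRes = \frac{40 \pi \left(4 - 9 \omega\right) e^{\frac{9 \omega}{4}}}{729}

Both cases combine into a single formula in |ω|:

F(ω) = \frac{40 \pi \left(9 \left|{\omega}\right| + 4\right) e^{- \frac{9 \left|{\omega}\right|}{4}}}{729}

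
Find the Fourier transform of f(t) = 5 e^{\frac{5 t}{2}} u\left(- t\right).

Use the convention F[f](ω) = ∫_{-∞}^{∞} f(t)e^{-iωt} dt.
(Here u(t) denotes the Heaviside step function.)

F(ω) = - \frac{10}{2 i \omega - 5}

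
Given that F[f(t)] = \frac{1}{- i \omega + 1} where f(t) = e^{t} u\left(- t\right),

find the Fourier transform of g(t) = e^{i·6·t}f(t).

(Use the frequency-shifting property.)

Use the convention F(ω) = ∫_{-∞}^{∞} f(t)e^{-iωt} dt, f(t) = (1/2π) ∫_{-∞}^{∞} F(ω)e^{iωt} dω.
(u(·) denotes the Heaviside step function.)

F[g](ω) = \frac{i}{\omega - 6 + i}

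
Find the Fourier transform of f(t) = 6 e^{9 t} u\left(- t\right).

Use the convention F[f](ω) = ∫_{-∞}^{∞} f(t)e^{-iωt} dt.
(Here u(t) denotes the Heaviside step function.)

F(ω) = - \frac{6}{i \omega - 9}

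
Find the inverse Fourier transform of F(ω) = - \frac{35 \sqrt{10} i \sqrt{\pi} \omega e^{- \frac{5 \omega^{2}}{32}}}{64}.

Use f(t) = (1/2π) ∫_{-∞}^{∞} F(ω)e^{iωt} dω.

f(t) = 7 t e^{- \frac{8 t^{2}}{5}}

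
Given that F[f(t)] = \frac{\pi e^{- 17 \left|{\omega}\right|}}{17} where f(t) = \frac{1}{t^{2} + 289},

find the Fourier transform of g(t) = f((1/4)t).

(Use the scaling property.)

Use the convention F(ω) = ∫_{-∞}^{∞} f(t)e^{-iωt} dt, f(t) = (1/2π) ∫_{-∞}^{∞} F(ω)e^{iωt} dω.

F[g](ω) = \frac{4 \pi e^{- 68 \left|{\omega}\right|}}{17}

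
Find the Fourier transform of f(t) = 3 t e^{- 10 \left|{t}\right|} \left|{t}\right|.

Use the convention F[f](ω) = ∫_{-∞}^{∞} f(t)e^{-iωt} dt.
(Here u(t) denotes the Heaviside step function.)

F(ω) = \frac{12 i \omega \left(\omega^{2} - 300\right)}{\left(\omega^{2} + 100\right)^{3}}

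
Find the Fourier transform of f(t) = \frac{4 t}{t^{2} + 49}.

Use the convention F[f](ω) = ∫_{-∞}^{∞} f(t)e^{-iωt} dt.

F(ω) = - 4 i \pi e^{- 7 \left|{\omega}\right|} \operatorname{sign}{\left(\omega \right)}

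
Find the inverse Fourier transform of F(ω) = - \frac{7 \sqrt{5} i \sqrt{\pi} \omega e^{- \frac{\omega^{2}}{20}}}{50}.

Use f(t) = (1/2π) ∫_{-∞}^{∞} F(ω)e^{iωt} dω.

f(t) = 7 t e^{- 5 t^{2}}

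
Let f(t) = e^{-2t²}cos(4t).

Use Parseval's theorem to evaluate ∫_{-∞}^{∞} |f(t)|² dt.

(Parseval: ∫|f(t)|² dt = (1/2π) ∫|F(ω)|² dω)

∫|f(t)|² dt = \frac{\sqrt{\pi} \left(1 + e^{4}\right)}{4 e^{4}}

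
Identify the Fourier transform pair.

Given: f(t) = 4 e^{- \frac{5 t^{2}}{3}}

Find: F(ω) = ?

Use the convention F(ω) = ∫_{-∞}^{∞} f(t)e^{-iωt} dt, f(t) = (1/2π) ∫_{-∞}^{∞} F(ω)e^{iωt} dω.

F(ω) = \frac{4 \sqrt{15} \sqrt{\pi} e^{- \frac{3 \omega^{2}}{20}}}{5}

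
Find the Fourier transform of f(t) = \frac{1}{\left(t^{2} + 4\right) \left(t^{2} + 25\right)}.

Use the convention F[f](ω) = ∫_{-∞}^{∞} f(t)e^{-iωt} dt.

F(ω) = \frac{\pi \left(5 e^{3 \left|{\omega}\right|} - 2\right) e^{- 5 \left|{\omega}\right|}}{210}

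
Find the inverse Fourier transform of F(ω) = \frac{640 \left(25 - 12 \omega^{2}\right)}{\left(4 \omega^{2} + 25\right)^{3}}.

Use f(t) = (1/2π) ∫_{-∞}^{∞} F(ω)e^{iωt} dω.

f(t) = 4 t^{2} e^{- \frac{5 \left|{t}\right|}{2}}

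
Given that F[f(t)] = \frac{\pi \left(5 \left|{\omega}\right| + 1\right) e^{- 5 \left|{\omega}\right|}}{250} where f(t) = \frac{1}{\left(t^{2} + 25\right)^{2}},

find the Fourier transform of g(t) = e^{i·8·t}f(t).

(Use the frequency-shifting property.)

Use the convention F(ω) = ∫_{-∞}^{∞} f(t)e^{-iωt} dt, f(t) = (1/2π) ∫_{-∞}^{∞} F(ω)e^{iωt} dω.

F[g](ω) = \frac{\pi \left(5 \left|{\omega - 8}\right| + 1\right) e^{- 5 \left|{\omega - 8}\right|}}{250}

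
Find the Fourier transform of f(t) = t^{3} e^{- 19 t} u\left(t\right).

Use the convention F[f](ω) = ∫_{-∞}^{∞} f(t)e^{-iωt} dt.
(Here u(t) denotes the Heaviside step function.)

F(ω) = \frac{6}{\left(i \omega + 19\right)^{4}}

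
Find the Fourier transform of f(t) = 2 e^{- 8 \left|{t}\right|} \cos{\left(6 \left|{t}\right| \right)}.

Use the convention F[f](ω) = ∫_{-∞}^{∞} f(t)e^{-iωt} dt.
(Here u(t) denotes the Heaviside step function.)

F(ω) = \frac{32 \left(\omega^{2} + 100\right)}{\omega^{4} + 56 \omega^{2} + 10000}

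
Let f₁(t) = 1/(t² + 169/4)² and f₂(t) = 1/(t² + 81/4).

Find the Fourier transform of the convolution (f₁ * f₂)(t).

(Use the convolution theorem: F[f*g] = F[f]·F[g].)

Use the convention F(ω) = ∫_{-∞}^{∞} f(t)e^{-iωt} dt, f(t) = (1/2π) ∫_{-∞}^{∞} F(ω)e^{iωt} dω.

F[f₁*f₂](ω) = \frac{4 \pi^{2} \left(13 \left|{\omega}\right| + 2\right) e^{- 11 \left|{\omega}\right|}}{19773}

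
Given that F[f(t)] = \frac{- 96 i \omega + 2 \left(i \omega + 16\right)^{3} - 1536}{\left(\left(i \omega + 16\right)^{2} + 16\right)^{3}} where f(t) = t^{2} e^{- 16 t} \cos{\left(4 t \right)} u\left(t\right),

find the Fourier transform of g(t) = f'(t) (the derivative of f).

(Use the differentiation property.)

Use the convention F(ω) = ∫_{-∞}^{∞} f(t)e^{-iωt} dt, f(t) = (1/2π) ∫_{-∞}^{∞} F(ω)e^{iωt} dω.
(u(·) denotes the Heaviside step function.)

F[g](ω) = - \frac{2 i \omega \left(48 i \omega - \left(i \omega + 16\right)^{3} + 768\right)}{\left(\left(i \omega + 16\right)^{2} + 16\right)^{3}}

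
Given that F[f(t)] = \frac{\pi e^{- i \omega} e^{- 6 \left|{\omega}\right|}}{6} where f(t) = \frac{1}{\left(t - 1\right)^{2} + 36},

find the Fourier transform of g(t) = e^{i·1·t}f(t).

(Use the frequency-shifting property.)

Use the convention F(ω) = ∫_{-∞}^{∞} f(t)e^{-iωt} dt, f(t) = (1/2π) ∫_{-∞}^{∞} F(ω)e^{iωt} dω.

F[g](ω) = \frac{\pi e^{- i \left(\omega - 1\right) - 6 \left|{\omega - 1}\right|}}{6}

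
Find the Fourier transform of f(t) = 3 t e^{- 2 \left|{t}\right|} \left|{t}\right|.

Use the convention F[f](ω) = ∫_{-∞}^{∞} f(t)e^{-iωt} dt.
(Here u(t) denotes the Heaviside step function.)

F(ω) = \frac{12 i \omega \left(\omega^{2} - 12\right)}{\left(\omega^{2} + 4\right)^{3}}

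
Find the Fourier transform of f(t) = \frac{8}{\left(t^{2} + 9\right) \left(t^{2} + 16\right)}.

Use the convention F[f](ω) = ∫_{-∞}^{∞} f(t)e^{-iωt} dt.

F(ω) = \frac{2 \pi \left(4 e^{\left|{\omega}\right|} - 3\right) e^{- 4 \left|{\omega}\right|}}{21}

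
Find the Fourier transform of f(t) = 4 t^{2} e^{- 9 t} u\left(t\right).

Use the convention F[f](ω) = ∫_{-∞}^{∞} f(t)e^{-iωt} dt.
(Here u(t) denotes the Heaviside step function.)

F(ω) = \frac{8}{\left(i \omega + 9\right)^{3}}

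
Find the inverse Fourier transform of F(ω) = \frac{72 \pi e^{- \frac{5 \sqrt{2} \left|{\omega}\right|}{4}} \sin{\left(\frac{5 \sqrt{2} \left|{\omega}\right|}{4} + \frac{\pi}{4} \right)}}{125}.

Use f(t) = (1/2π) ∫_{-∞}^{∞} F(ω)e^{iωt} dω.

f(t) = \frac{9}{t^{4} + \frac{625}{16}}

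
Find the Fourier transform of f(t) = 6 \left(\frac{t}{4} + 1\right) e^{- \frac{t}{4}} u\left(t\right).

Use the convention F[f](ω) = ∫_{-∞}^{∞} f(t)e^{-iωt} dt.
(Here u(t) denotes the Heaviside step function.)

F(ω) = \frac{48 \left(- 2 i \omega - 1\right)}{16 \omega^{2} - 8 i \omega - 1}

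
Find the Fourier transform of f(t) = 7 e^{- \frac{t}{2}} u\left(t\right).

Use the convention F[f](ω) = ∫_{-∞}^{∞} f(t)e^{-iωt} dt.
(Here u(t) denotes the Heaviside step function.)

F(ω) = \frac{14}{2 i \omega + 1}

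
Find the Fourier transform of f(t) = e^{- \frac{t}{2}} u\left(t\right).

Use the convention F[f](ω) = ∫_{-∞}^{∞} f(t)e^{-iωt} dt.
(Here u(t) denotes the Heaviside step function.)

F(ω) = \frac{2}{2 i \omega + 1}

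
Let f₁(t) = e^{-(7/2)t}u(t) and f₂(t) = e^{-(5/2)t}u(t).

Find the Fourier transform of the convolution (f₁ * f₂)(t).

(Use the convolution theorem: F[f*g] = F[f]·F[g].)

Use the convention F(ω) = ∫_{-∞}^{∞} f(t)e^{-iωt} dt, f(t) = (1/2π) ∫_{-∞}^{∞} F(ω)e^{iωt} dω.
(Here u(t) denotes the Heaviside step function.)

F[f₁*f₂](ω) = \frac{4}{- 4 \omega^{2} + 24 i \omega + 35}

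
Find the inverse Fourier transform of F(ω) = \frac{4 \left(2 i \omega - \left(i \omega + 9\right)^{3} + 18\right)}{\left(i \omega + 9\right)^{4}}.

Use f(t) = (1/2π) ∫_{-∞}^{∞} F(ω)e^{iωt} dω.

f(t) = 4 \left(t^{2} - 1\right) e^{- 9 t} u\left(t\right)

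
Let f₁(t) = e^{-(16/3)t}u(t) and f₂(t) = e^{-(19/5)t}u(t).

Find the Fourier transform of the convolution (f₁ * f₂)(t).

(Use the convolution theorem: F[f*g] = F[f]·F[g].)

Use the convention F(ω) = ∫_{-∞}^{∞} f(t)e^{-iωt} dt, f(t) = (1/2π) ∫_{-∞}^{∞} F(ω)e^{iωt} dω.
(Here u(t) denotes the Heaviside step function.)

F[f₁*f₂](ω) = \frac{15}{- 15 \omega^{2} + 137 i \omega + 304}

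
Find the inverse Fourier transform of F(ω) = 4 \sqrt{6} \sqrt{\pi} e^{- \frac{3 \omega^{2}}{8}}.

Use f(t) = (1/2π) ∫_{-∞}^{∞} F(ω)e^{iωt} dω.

f(t) = 8 e^{- \frac{2 t^{2}}{3}}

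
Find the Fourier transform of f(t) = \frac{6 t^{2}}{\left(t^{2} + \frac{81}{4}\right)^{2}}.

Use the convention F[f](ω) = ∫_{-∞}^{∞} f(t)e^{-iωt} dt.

F(ω) = \frac{\pi \left(2 - 9 \left|{\omega}\right|\right) e^{- \frac{9 \left|{\omega}\right|}{2}}}{3}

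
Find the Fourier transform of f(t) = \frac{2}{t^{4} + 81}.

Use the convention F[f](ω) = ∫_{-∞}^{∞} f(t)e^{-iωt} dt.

F(ω) = \frac{2 \pi e^{- \frac{3 \sqrt{2} \left|{\omega}\right|}{2}} \sin{\left(\frac{3 \sqrt{2} \left|{\omega}\right|}{2} + \frac{\pi}{4} \right)}}{27}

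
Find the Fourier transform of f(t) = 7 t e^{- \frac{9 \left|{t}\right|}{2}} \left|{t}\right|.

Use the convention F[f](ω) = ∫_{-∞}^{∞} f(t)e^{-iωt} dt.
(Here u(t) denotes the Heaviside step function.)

F(ω) = \frac{448 i \omega \left(4 \omega^{2} - 243\right)}{\left(4 \omega^{2} + 81\right)^{3}}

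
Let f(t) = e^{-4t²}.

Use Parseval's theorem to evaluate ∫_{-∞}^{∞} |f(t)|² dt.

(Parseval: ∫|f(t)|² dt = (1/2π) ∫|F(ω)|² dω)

∫|f(t)|² dt = \frac{\sqrt{2} \sqrt{\pi}}{4}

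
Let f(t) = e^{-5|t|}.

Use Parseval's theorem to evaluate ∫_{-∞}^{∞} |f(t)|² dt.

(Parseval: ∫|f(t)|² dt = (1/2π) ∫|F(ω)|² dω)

∫|f(t)|² dt = \frac{1}{5}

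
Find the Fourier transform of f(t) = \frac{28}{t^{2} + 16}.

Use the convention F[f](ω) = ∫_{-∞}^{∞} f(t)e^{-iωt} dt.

F(ω) = 7 \pi e^{- 4 \left|{\omega}\right|}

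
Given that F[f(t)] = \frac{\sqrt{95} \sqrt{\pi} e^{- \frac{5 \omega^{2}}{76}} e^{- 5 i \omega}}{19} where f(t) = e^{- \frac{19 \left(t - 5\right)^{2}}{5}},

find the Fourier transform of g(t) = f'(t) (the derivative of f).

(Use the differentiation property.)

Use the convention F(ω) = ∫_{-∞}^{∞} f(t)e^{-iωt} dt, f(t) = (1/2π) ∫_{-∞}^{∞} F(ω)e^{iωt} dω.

F[g](ω) = \frac{\sqrt{95} i \sqrt{\pi} \omega e^{- 5 \omega \left(\frac{\omega}{76} + i\right)}}{19}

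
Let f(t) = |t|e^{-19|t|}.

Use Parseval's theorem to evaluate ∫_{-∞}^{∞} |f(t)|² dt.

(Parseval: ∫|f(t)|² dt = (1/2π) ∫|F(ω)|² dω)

∫|f(t)|² dt = \frac{1}{13718}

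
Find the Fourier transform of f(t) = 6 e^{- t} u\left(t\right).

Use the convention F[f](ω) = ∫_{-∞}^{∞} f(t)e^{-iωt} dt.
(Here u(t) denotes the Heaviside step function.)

F(ω) = \frac{6}{i \omega + 1}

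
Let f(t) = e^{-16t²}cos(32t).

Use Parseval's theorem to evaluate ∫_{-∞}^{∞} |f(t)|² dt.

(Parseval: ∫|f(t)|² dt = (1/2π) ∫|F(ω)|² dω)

∫|f(t)|² dt = \frac{\sqrt{2} \sqrt{\pi} \left(1 + e^{32}\right)}{16 e^{32}}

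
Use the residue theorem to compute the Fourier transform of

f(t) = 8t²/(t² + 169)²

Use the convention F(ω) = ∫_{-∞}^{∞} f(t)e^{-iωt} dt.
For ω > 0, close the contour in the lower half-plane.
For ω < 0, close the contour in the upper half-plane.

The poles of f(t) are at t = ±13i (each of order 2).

Let g(z) = f(z)e^{-iωz}; for large |z| the factor e^{-iωz} decays in the lower half-plane when ω > 0 and in the upper half-plane when ω < 0.

Case ω > 0 (lower half-plane, clockwise contour ⇒ F(ω) = -2πi·ΣRes):
  Res_{z = - 13 i} g(z) = i \left(\frac{2}{13} - 2 \omega\right) e^{- 13 \omega} (pole of order 2)
  F(ω) = -2πi·ΣRes = \frac{4 \pi \left(1 - 13 \omega\right) e^{- 13 \omega}}{13}

Case ω < 0 (upper half-plane, counterclockwise contour ⇒ F(ω) = +2πi·ΣRes):
  Res_{z = 13 i} g(z) = i \left(- 2 \omega - \frac{2}{13}\right) e^{13 \omega} (pole of order 2)
  F(ω) = 2πi·ΣRes = \frac{4 \pi \left(13 \omega + 1\right) e^{13 \omega}}{13}

Both cases combine into a single formula in |ω|:

F(ω) = \frac{4 \pi \left(1 - 13 \left|{\omega}\right|\right) e^{- 13 \left|{\omega}\right|}}{13}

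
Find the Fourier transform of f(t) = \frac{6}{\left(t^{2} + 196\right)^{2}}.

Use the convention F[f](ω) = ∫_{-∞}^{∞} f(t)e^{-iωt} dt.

F(ω) = \frac{3 \pi \left(14 \left|{\omega}\right| + 1\right) e^{- 14 \left|{\omega}\right|}}{2744}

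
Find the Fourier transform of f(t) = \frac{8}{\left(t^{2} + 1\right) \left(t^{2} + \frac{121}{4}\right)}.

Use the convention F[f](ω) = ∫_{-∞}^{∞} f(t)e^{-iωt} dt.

F(ω) = \frac{32 \pi e^{- \left|{\omega}\right|}}{117} - \frac{64 \pi e^{- \frac{11 \left|{\omega}\right|}{2}}}{1287}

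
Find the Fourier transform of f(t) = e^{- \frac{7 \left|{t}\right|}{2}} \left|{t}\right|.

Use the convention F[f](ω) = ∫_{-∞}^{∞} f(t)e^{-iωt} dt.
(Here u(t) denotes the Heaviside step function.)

F(ω) = \frac{8 \left(49 - 4 \omega^{2}\right)}{\left(4 \omega^{2} + 49\right)^{2}}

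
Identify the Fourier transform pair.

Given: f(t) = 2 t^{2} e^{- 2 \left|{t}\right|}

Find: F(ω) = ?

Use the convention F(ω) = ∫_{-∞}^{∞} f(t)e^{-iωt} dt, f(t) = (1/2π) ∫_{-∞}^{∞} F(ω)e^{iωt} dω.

F(ω) = \frac{16 \left(4 - 3 \omega^{2}\right)}{\left(\omega^{2} + 4\right)^{3}}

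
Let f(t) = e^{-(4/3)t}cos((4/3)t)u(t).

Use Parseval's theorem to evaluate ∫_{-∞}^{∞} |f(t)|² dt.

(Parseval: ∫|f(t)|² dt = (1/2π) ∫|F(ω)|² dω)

∫|f(t)|² dt = \frac{9}{32}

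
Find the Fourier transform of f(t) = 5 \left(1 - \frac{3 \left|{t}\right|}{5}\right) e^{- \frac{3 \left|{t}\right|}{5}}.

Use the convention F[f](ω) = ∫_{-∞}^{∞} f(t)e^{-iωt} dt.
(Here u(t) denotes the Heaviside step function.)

F(ω) = \frac{7500 \omega^{2}}{\left(25 \omega^{2} + 9\right)^{2}}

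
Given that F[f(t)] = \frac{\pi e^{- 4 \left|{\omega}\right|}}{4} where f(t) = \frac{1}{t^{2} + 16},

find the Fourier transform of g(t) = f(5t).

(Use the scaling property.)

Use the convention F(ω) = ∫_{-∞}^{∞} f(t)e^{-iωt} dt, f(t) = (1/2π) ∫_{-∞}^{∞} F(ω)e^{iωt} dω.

F[g](ω) = \frac{\pi e^{- \frac{4 \left|{\omega}\right|}{5}}}{20}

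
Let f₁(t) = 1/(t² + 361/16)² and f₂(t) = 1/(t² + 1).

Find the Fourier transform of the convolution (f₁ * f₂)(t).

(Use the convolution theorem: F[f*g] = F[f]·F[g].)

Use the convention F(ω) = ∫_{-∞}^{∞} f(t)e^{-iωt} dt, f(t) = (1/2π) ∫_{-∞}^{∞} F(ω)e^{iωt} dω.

F[f₁*f₂](ω) = \frac{8 \pi^{2} \left(19 \left|{\omega}\right| + 4\right) e^{- \frac{23 \left|{\omega}\right|}{4}}}{6859}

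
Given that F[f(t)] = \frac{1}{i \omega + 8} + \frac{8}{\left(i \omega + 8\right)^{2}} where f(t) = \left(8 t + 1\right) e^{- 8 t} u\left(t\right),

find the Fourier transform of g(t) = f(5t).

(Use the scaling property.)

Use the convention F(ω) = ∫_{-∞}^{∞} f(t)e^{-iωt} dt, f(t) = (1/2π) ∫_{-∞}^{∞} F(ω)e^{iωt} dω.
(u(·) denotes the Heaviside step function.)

F[g](ω) = \frac{- i \omega - 80}{\omega^{2} - 80 i \omega - 1600}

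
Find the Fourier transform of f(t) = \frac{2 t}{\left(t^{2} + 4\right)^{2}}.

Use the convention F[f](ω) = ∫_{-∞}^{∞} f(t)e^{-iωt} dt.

F(ω) = - \frac{i \pi \omega e^{- 2 \left|{\omega}\right|}}{2}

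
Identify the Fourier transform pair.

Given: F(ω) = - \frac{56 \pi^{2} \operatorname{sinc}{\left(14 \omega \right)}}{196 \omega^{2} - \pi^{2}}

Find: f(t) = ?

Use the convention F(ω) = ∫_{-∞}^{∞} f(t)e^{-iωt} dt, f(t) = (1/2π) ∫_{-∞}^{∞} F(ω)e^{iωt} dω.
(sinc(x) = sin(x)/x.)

f(t) = 4 \left(\begin{cases} \frac{\cos{\left(\frac{\pi t}{14} \right)}}{2} + \frac{1}{2} & \text{for}\: \left|{t}\right| < 14 \\0 & \text{otherwise} \end{cases}\right)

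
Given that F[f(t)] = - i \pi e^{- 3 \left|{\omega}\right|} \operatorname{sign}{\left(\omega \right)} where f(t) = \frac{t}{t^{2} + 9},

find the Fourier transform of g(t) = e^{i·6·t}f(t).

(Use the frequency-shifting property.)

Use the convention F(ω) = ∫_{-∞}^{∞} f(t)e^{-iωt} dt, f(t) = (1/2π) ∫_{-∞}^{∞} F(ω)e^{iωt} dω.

F[g](ω) = - i \pi e^{- 3 \left|{\omega - 6}\right|} \operatorname{sign}{\left(\omega - 6 \right)}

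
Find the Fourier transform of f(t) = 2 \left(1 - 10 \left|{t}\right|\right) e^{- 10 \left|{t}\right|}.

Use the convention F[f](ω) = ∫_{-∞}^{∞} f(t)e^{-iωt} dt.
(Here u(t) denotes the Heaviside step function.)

F(ω) = \frac{80 \omega^{2}}{\left(\omega^{2} + 100\right)^{2}}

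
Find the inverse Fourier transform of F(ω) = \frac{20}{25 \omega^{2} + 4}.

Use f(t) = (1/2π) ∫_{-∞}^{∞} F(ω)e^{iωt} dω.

f(t) = e^{- \frac{2 \left|{t}\right|}{5}}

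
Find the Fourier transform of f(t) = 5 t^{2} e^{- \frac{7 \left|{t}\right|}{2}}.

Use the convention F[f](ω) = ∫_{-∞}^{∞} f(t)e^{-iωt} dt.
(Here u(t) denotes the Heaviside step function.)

F(ω) = \frac{1120 \left(49 - 12 \omega^{2}\right)}{\left(4 \omega^{2} + 49\right)^{3}}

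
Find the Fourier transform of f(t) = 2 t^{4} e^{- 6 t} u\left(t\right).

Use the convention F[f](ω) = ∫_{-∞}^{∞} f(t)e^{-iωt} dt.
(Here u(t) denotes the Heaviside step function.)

F(ω) = \frac{48}{\left(i \omega + 6\right)^{5}}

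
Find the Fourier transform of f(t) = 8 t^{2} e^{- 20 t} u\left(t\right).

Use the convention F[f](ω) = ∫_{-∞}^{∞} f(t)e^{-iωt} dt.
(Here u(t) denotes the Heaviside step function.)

F(ω) = \frac{16}{\left(i \omega + 20\right)^{3}}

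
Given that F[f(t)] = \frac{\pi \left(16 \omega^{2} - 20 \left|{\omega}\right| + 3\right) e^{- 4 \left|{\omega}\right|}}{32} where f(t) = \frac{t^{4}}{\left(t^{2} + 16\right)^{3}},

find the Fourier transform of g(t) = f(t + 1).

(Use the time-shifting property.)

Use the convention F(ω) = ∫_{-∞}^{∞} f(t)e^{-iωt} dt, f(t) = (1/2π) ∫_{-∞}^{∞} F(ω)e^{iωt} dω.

F[g](ω) = \frac{\pi \left(16 \omega^{2} - 20 \left|{\omega}\right| + 3\right) e^{i \omega - 4 \left|{\omega}\right|}}{32}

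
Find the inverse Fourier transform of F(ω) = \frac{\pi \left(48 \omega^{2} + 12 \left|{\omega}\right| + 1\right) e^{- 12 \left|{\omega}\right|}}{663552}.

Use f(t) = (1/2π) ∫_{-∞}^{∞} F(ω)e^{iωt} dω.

f(t) = \frac{1}{\left(t^{2} + 144\right)^{3}}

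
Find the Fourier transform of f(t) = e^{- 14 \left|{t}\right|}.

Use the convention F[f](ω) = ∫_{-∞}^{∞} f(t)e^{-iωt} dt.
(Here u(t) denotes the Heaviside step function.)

F(ω) = \frac{28}{\omega^{2} + 196}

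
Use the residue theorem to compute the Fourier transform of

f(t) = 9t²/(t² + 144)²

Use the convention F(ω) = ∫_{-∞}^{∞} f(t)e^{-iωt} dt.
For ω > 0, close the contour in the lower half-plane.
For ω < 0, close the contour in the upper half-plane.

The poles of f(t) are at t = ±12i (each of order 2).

Let g(z) = f(z)e^{-iωz}; for large |z| the factor e^{-iωz} decays in the lower half-plane when ω > 0 and in the upper half-plane when ω < 0.

Case ω > 0 (lower half-plane, clockwise contour ⇒ F(ω) = -2πi·ΣRes):
  Res_{z = - 12 i} g(z) = \frac{3 i \left(1 - 12 \omega\right) e^{- 12 \omega}}{16} (pole of order 2)
  F(ω) = -2πi·ΣRes = \frac{3 \pi \left(1 - 12 \omega\right) e^{- 12 \omega}}{8}

Case ω < 0 (upper half-plane, counterclockwise contour ⇒ F(ω) = +2πi·ΣRes):
  Res_{z = 12 i} g(z) = \frac{3 i \left(- 12 \omega - 1\right) e^{12 \omega}}{16} (pole of order 2)
  F(ω) = 2πi·ΣRes = \frac{3 \pi \left(12 \omega + 1\right) e^{12 \omega}}{8}

Both cases combine into a single formula in |ω|:

F(ω) = \frac{3 \pi \left(1 - 12 \left|{\omega}\right|\right) e^{- 12 \left|{\omega}\right|}}{8}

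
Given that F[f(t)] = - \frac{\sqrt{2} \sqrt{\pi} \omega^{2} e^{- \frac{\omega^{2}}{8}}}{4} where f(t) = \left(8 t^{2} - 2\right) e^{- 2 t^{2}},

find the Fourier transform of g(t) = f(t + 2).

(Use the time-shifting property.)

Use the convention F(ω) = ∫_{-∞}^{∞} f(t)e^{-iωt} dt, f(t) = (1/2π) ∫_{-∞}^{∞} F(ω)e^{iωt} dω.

F[g](ω) = - \frac{\sqrt{2} \sqrt{\pi} \omega^{2} e^{- \frac{\omega \left(\omega - 16 i\right)}{8}}}{4}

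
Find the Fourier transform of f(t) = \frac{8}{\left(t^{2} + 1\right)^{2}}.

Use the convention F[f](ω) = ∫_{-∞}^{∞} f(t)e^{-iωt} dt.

F(ω) = 4 \pi \left(\left|{\omega}\right| + 1\right) e^{- \left|{\omega}\right|}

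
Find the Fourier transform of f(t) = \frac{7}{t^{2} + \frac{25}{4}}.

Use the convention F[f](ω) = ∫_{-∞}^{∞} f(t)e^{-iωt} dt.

F(ω) = \frac{14 \pi e^{- \frac{5 \left|{\omega}\right|}{2}}}{5}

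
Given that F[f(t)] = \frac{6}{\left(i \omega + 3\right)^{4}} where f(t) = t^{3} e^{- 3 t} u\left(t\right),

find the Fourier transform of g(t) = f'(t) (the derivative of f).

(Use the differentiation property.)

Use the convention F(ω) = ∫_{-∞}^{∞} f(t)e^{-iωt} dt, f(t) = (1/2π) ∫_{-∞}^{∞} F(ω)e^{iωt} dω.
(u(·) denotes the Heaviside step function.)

F[g](ω) = \frac{6 i \omega}{\left(i \omega + 3\right)^{4}}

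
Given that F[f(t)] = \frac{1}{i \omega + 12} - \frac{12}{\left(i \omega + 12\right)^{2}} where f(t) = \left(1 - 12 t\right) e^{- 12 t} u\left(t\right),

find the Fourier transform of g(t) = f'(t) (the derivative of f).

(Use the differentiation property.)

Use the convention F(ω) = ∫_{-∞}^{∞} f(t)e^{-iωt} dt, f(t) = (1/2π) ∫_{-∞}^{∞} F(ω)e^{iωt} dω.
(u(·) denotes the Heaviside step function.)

F[g](ω) = \frac{\omega^{2}}{\omega^{2} - 24 i \omega - 144}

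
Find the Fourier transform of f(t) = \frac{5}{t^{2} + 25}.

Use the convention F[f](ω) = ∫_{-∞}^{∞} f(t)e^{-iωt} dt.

F(ω) = \pi e^{- 5 \left|{\omega}\right|}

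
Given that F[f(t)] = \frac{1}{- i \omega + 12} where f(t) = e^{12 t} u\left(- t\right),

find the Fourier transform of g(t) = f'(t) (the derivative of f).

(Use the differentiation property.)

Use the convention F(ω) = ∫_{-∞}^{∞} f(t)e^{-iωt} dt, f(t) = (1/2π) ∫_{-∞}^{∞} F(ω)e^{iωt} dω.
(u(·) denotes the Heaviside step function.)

F[g](ω) = - \frac{\omega}{\omega + 12 i}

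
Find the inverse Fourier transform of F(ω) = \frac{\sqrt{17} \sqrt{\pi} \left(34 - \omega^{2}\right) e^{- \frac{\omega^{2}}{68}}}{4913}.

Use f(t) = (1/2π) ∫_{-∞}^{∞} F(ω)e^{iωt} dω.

f(t) = 4 t^{2} e^{- 17 t^{2}}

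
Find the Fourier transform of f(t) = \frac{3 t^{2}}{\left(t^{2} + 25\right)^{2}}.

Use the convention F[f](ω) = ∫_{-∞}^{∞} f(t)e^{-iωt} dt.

F(ω) = \frac{3 \pi \left(1 - 5 \left|{\omega}\right|\right) e^{- 5 \left|{\omega}\right|}}{10}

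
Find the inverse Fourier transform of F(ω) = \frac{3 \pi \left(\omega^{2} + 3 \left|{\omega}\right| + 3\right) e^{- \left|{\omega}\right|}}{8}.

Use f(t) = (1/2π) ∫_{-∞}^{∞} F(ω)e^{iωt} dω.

f(t) = \frac{3}{\left(t^{2} + 1\right)^{3}}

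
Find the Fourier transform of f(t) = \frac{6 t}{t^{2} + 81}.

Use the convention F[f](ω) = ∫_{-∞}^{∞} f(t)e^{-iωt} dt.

F(ω) = - 6 i \pi e^{- 9 \left|{\omega}\right|} \operatorname{sign}{\left(\omega \right)}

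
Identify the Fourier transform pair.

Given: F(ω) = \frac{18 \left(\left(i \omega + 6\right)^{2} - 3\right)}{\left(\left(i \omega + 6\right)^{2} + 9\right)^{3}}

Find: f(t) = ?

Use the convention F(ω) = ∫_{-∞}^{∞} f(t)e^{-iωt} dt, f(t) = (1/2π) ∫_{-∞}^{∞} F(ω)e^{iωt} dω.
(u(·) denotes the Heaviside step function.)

f(t) = t^{2} e^{- 6 t} \sin{\left(3 t \right)} u\left(t\right)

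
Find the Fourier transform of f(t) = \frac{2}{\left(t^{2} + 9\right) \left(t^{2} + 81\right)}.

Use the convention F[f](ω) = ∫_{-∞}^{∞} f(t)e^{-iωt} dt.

F(ω) = \frac{\pi \left(3 e^{6 \left|{\omega}\right|} - 1\right) e^{- 9 \left|{\omega}\right|}}{324}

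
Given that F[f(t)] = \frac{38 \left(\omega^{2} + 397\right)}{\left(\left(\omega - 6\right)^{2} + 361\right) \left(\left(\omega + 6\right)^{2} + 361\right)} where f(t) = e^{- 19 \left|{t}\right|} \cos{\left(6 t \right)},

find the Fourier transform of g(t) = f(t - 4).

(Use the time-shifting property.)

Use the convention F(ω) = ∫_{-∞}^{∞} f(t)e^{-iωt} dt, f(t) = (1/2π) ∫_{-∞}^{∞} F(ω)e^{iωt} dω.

F[g](ω) = \frac{38 \left(\omega^{2} + 397\right) e^{- 4 i \omega}}{\omega^{4} + 650 \omega^{2} + 157609}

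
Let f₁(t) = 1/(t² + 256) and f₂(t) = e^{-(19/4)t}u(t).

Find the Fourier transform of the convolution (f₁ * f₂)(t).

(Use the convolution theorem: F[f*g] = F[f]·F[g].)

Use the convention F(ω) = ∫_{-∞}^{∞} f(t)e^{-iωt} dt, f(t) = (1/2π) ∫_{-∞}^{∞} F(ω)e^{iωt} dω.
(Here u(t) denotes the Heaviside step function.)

F[f₁*f₂](ω) = \frac{\pi e^{- 16 \left|{\omega}\right|}}{4 \left(4 i \omega + 19\right)}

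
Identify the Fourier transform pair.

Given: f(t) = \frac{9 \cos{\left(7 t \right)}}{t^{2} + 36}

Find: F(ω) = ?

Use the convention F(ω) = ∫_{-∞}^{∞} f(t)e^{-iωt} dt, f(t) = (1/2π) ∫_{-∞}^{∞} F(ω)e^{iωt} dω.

F(ω) = \frac{3 \pi e^{- 6 \left|{\omega + 7}\right|}}{4} + \frac{3 \pi e^{- 6 \left|{\omega - 7}\right|}}{4}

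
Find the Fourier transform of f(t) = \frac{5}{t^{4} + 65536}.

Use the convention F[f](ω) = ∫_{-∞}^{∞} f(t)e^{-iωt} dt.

F(ω) = \frac{5 \pi e^{- 8 \sqrt{2} \left|{\omega}\right|} \sin{\left(8 \sqrt{2} \left|{\omega}\right| + \frac{\pi}{4} \right)}}{4096}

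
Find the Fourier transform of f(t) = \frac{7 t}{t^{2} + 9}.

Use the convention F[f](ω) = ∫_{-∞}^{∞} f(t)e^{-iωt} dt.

F(ω) = - 7 i \pi e^{- 3 \left|{\omega}\right|} \operatorname{sign}{\left(\omega \right)}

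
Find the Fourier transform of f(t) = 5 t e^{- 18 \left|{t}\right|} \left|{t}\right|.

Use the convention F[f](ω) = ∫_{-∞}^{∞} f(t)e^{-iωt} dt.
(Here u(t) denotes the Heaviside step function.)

F(ω) = \frac{20 i \omega \left(\omega^{2} - 972\right)}{\left(\omega^{2} + 324\right)^{3}}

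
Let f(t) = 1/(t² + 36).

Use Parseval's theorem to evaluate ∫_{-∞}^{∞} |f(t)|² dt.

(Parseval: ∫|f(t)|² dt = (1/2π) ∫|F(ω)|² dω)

∫|f(t)|² dt = \frac{\pi}{432}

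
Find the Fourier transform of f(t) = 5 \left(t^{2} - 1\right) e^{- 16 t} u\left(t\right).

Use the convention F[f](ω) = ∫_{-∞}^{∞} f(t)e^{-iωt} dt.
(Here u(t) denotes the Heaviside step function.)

F(ω) = \frac{5 \left(2 i \omega - \left(i \omega + 16\right)^{3} + 32\right)}{\left(i \omega + 16\right)^{4}}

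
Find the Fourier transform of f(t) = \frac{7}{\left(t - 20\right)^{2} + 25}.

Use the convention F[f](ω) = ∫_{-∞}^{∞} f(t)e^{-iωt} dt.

F(ω) = \frac{7 \pi e^{- 20 i \omega - 5 \left|{\omega}\right|}}{5}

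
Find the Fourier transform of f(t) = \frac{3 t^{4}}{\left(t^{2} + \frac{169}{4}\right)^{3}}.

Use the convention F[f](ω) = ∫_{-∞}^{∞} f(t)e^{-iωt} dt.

F(ω) = \frac{3 \pi \left(169 \omega^{2} - 130 \left|{\omega}\right| + 12\right) e^{- \frac{13 \left|{\omega}\right|}{2}}}{208}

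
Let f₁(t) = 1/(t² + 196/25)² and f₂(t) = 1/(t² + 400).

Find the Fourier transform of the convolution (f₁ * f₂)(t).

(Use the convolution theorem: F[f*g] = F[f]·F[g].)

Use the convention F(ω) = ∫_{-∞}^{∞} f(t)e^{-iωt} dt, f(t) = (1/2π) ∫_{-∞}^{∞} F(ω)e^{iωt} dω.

F[f₁*f₂](ω) = \frac{5 \pi^{2} \left(14 \left|{\omega}\right| + 5\right) e^{- \frac{114 \left|{\omega}\right|}{5}}}{21952}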